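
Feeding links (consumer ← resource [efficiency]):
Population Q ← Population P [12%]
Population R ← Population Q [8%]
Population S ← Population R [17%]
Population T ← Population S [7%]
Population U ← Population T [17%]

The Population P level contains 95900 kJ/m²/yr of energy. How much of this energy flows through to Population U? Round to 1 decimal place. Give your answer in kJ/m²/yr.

Population Q: 95900 × 0.12 = 11508 kJ/m²/yr
Population R: 11508 × 0.08 = 920.64 kJ/m²/yr
Population S: 920.64 × 0.17 = 156.5088 kJ/m²/yr
Population T: 156.5088 × 0.07 = 10.955616 kJ/m²/yr
Population U: 10.955616 × 0.17 = 1.86245472 kJ/m²/yr

1.9 kJ/m²/yr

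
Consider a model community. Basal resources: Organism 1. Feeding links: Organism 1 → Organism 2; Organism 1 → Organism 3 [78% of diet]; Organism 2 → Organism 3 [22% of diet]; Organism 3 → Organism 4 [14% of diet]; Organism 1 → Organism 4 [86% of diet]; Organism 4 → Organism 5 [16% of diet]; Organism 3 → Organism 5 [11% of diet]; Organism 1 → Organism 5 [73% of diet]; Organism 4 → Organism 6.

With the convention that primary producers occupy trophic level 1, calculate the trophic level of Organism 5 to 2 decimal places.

Organism 2: 1 + 1 = 2
Organism 3: 1 + (0.78×1 + 0.22×2) = 2.22
Organism 4: 1 + (0.14×2.22 + 0.86×1) = 2.1708
Organism 5: 1 + (0.16×2.1708 + 0.11×2.22 + 0.73×1) = 2.321528
Organism 6: 1 + 2.1708 = 3.1708

2.32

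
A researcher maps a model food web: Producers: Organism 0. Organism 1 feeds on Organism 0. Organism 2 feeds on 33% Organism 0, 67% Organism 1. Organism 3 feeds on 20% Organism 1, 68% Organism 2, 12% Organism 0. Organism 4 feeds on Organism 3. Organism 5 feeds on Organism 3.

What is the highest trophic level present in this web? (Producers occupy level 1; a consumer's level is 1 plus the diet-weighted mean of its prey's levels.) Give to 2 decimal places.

4.34

Organism 1: 1 + 1 = 2
Organism 2: 1 + (0.33×1 + 0.67×2) = 2.67
Organism 3: 1 + (0.2×2 + 0.68×2.67 + 0.12×1) = 3.3356
Organism 4: 1 + 3.3356 = 4.3356
Organism 5: 1 + 3.3356 = 4.3356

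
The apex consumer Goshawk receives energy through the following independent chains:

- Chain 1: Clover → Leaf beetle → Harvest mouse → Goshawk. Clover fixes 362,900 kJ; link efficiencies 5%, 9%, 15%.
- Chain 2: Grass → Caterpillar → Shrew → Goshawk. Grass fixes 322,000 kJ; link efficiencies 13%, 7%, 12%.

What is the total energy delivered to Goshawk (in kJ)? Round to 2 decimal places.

596.58 kJ

Chain 1: 362900 × 0.05 × 0.09 × 0.15 = 244.9575 kJ
Chain 2: 322000 × 0.13 × 0.07 × 0.12 = 351.624 kJ
Total at Goshawk: 244.9575 + 351.624 = 596.5815 kJ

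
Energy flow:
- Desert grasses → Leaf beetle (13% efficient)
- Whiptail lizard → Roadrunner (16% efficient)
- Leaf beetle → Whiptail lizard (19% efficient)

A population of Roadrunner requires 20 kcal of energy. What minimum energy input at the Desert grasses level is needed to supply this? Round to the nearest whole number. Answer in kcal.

Cumulative transfer efficiency: 0.13 × 0.19 × 0.16 = 0.003952
Desert grasses energy = 20 / 0.003952 = 5061 kcal

5061 kcal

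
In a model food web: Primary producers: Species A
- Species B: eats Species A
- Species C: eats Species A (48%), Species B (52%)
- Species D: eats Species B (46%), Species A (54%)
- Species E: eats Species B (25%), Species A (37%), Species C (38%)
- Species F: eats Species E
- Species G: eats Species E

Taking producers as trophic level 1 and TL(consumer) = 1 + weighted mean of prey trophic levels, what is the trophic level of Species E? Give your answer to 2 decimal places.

2.83

Species B: 1 + 1 = 2
Species C: 1 + (0.48×1 + 0.52×2) = 2.52
Species D: 1 + (0.46×2 + 0.54×1) = 2.46
Species E: 1 + (0.25×2 + 0.37×1 + 0.38×2.52) = 2.8276
Species F: 1 + 2.8276 = 3.8276
Species G: 1 + 2.8276 = 3.8276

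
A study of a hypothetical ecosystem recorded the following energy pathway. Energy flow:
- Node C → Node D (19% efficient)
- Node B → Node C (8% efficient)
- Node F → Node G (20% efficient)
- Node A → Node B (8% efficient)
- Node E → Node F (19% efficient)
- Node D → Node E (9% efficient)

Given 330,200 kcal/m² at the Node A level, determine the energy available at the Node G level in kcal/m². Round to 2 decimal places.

1.37 kcal/m²

Node B: 330200 × 0.08 = 26416 kcal/m²
Node C: 26416 × 0.08 = 2113.28 kcal/m²
Node D: 2113.28 × 0.19 = 401.5232 kcal/m²
Node E: 401.5232 × 0.09 = 36.137088 kcal/m²
Node F: 36.137088 × 0.19 = 6.86604672 kcal/m²
Node G: 6.86604672 × 0.2 = 1.373209344 kcal/m²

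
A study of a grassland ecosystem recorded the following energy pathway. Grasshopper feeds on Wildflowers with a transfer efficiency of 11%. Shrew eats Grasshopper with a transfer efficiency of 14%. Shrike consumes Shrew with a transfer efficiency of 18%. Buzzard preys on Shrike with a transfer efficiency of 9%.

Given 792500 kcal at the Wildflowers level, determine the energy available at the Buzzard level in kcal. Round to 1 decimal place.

197.7 kcal

Grasshopper: 792500 × 0.11 = 87175 kcal
Shrew: 87175 × 0.14 = 12204.5 kcal
Shrike: 12204.5 × 0.18 = 2196.81 kcal
Buzzard: 2196.81 × 0.09 = 197.7129 kcal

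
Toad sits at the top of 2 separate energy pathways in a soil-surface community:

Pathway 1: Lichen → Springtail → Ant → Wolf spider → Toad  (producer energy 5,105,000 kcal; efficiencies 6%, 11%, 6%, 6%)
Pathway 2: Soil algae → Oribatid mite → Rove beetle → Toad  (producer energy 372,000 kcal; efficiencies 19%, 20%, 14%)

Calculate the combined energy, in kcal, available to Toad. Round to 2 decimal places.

Pathway 1: 5105000 × 0.06 × 0.11 × 0.06 × 0.06 = 121.2948 kcal
Pathway 2: 372000 × 0.19 × 0.2 × 0.14 = 1979.04 kcal
Total at Toad: 121.2948 + 1979.04 = 2100.3348 kcal

2100.33 kcal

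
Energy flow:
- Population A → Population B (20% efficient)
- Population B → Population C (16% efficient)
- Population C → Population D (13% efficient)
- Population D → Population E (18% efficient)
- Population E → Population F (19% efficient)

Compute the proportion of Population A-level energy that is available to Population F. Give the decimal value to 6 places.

Product of link efficiencies: 0.2 × 0.16 × 0.13 × 0.18 × 0.19 = 0.000142272

0.000142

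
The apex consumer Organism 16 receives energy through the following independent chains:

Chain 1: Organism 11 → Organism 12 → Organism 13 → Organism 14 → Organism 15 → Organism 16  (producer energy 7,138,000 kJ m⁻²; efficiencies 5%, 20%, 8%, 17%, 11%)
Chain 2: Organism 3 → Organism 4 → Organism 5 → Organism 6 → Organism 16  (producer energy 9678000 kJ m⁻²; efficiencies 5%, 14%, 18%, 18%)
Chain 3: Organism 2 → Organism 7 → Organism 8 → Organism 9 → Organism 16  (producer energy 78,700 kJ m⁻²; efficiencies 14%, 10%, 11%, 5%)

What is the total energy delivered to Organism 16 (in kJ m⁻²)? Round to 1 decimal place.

2307.8 kJ m⁻²

Chain 1: 7138000 × 0.05 × 0.2 × 0.08 × 0.17 × 0.11 = 106.78448 kJ m⁻²
Chain 2: 9678000 × 0.05 × 0.14 × 0.18 × 0.18 = 2194.9704 kJ m⁻²
Chain 3: 78700 × 0.14 × 0.1 × 0.11 × 0.05 = 6.0599 kJ m⁻²
Total at Organism 16: 106.78448 + 2194.9704 + 6.0599 = 2307.81478 kJ m⁻²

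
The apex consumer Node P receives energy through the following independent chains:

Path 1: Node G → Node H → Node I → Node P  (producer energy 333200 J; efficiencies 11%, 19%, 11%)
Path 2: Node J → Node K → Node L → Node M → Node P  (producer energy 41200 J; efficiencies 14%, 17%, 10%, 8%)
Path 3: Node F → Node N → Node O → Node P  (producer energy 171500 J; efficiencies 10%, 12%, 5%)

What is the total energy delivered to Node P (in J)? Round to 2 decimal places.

876.77 J

Path 1: 333200 × 0.11 × 0.19 × 0.11 = 766.0268 J
Path 2: 41200 × 0.14 × 0.17 × 0.1 × 0.08 = 7.84448 J
Path 3: 171500 × 0.1 × 0.12 × 0.05 = 102.9 J
Total at Node P: 766.0268 + 7.84448 + 102.9 = 876.77128 J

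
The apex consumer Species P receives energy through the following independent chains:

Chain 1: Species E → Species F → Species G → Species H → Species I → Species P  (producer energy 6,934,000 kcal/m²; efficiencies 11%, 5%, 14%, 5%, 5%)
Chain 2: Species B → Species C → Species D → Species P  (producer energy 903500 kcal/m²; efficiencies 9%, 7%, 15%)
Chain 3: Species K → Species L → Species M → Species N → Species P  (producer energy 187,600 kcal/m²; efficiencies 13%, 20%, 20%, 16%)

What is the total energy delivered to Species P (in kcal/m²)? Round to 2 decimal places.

Chain 1: 6934000 × 0.11 × 0.05 × 0.14 × 0.05 × 0.05 = 13.34795 kcal/m²
Chain 2: 903500 × 0.09 × 0.07 × 0.15 = 853.8075 kcal/m²
Chain 3: 187600 × 0.13 × 0.2 × 0.2 × 0.16 = 156.0832 kcal/m²
Total at Species P: 13.34795 + 853.8075 + 156.0832 = 1023.23865 kcal/m²

1023.24 kcal/m²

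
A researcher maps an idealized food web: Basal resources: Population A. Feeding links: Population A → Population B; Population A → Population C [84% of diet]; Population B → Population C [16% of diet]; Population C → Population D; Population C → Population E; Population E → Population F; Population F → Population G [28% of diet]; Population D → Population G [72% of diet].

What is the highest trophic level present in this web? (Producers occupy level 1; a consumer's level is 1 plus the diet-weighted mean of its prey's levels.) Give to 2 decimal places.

4.44

Population B: 1 + 1 = 2
Population C: 1 + (0.84×1 + 0.16×2) = 2.16
Population D: 1 + 2.16 = 3.16
Population E: 1 + 2.16 = 3.16
Population F: 1 + 3.16 = 4.16
Population G: 1 + (0.28×4.16 + 0.72×3.16) = 4.44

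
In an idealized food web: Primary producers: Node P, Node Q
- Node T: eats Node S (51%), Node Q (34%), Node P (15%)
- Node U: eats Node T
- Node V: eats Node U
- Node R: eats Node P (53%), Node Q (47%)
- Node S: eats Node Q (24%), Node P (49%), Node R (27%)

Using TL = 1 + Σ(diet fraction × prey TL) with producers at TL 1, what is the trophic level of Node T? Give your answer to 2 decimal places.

2.65

Node R: 1 + (0.53×1 + 0.47×1) = 2
Node S: 1 + (0.24×1 + 0.49×1 + 0.27×2) = 2.27
Node T: 1 + (0.51×2.27 + 0.34×1 + 0.15×1) = 2.6477
Node U: 1 + 2.6477 = 3.6477
Node V: 1 + 3.6477 = 4.6477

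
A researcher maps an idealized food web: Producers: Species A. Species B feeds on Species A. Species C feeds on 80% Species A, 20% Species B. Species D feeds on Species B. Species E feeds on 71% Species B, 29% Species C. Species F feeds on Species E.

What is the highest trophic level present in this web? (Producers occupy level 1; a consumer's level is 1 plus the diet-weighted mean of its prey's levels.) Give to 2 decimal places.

4.06

Species B: 1 + 1 = 2
Species C: 1 + (0.8×1 + 0.2×2) = 2.2
Species D: 1 + 2 = 3
Species E: 1 + (0.71×2 + 0.29×2.2) = 3.058
Species F: 1 + 3.058 = 4.058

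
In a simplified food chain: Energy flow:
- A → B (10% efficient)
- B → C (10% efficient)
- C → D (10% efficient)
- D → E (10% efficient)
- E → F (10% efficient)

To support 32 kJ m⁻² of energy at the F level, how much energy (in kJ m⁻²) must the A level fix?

3200000 kJ m⁻²

Cumulative transfer efficiency: 0.1 × 0.1 × 0.1 × 0.1 × 0.1 = 0.00001
A energy = 32 / 0.00001 = 3200000 kJ m⁻²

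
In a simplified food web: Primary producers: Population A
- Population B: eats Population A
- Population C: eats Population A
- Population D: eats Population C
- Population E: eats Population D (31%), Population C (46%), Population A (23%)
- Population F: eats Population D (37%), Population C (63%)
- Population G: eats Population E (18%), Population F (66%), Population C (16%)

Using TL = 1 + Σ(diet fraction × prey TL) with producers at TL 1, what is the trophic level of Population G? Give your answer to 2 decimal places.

Population B: 1 + 1 = 2
Population C: 1 + 1 = 2
Population D: 1 + 2 = 3
Population E: 1 + (0.31×3 + 0.46×2 + 0.23×1) = 3.08
Population F: 1 + (0.37×3 + 0.63×2) = 3.37
Population G: 1 + (0.18×3.08 + 0.66×3.37 + 0.16×2) = 4.0986

4.10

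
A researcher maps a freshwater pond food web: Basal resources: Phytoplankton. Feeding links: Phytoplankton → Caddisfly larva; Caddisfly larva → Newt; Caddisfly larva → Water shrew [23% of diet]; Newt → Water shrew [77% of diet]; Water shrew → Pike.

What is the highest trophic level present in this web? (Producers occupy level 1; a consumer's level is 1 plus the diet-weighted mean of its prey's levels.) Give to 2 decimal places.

Caddisfly larva: 1 + 1 = 2
Newt: 1 + 2 = 3
Water shrew: 1 + (0.23×2 + 0.77×3) = 3.77
Pike: 1 + 3.77 = 4.77

4.77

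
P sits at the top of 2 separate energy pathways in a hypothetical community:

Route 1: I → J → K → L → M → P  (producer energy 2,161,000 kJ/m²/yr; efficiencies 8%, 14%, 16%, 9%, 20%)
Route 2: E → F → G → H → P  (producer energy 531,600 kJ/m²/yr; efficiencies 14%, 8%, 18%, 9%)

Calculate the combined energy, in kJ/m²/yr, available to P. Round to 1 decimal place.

166.2 kJ/m²/yr

Route 1: 2161000 × 0.08 × 0.14 × 0.16 × 0.09 × 0.2 = 69.705216 kJ/m²/yr
Route 2: 531600 × 0.14 × 0.08 × 0.18 × 0.09 = 96.453504 kJ/m²/yr
Total at P: 69.705216 + 96.453504 = 166.15872 kJ/m²/yr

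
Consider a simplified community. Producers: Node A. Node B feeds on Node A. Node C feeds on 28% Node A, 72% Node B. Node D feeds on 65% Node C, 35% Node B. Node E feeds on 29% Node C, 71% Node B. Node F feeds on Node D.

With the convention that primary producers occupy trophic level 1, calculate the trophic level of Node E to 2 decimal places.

3.21

Node B: 1 + 1 = 2
Node C: 1 + (0.28×1 + 0.72×2) = 2.72
Node D: 1 + (0.65×2.72 + 0.35×2) = 3.468
Node E: 1 + (0.29×2.72 + 0.71×2) = 3.2088
Node F: 1 + 3.468 = 4.468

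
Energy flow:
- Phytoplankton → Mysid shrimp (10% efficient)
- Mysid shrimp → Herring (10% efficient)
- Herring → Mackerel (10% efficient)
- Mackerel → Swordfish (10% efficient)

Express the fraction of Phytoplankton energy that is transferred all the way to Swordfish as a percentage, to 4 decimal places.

Product of link efficiencies: 0.1 × 0.1 × 0.1 × 0.1 = 0.0001
As a percentage: 0.0001 × 100 = 0.0100%

0.0100%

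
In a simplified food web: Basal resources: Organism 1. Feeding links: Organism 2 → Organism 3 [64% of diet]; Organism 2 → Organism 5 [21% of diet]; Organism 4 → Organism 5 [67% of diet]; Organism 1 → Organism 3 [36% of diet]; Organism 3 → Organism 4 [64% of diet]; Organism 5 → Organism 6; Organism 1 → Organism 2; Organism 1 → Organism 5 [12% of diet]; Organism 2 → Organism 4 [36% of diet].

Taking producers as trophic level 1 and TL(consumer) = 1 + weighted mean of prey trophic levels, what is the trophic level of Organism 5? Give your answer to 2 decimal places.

Organism 2: 1 + 1 = 2
Organism 3: 1 + (0.64×2 + 0.36×1) = 2.64
Organism 4: 1 + (0.64×2.64 + 0.36×2) = 3.4096
Organism 5: 1 + (0.12×1 + 0.21×2 + 0.67×3.4096) = 3.824432
Organism 6: 1 + 3.824432 = 4.824432

3.82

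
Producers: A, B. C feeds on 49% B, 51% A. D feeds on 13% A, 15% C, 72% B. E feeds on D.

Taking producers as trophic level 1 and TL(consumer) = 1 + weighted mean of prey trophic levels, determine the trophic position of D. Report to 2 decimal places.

C: 1 + (0.49×1 + 0.51×1) = 2
D: 1 + (0.13×1 + 0.15×2 + 0.72×1) = 2.15
E: 1 + 2.15 = 3.15

2.15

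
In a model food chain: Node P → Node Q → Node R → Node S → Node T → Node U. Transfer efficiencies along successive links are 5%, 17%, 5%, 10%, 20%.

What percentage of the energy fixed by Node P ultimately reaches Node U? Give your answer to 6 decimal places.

0.000850%

Product of link efficiencies: 0.05 × 0.17 × 0.05 × 0.1 × 0.2 = 0.0000085
As a percentage: 0.0000085 × 100 = 0.000850%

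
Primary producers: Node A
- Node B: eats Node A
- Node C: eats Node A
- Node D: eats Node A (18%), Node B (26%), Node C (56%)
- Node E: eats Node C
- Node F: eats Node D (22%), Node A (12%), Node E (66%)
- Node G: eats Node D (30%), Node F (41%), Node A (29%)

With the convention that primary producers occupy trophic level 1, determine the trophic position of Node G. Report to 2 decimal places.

Node B: 1 + 1 = 2
Node C: 1 + 1 = 2
Node D: 1 + (0.18×1 + 0.26×2 + 0.56×2) = 2.82
Node E: 1 + 2 = 3
Node F: 1 + (0.22×2.82 + 0.12×1 + 0.66×3) = 3.7204
Node G: 1 + (0.3×2.82 + 0.41×3.7204 + 0.29×1) = 3.661364

3.66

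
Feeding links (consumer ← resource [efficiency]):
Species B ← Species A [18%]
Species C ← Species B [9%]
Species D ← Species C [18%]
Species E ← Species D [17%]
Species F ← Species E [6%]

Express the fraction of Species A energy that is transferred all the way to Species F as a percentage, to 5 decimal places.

Product of link efficiencies: 0.18 × 0.09 × 0.18 × 0.17 × 0.06 = 0.0000297432
As a percentage: 0.0000297432 × 100 = 0.00297%

0.00297%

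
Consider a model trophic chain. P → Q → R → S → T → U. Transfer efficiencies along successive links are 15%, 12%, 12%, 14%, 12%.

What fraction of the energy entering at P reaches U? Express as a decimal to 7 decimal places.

Product of link efficiencies: 0.15 × 0.12 × 0.12 × 0.14 × 0.12 = 0.000036288

0.0000363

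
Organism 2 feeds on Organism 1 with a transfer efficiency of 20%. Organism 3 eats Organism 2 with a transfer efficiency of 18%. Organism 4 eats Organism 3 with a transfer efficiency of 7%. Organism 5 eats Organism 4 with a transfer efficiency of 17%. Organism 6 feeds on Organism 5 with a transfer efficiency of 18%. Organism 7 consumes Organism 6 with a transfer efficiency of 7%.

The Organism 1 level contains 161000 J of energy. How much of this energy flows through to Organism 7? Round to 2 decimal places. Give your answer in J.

Organism 2: 161000 × 0.2 = 32200 J
Organism 3: 32200 × 0.18 = 5796 J
Organism 4: 5796 × 0.07 = 405.72 J
Organism 5: 405.72 × 0.17 = 68.9724 J
Organism 6: 68.9724 × 0.18 = 12.415032 J
Organism 7: 12.415032 × 0.07 = 0.86905224 J

0.87 J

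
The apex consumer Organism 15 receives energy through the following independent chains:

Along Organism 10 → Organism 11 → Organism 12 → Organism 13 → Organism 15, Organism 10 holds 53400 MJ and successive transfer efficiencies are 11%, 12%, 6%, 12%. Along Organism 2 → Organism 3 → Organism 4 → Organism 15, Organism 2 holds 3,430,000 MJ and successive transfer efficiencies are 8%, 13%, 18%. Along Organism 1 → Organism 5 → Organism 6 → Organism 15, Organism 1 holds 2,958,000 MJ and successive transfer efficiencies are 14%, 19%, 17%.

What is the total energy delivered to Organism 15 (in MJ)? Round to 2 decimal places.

Via Organism 10: 53400 × 0.11 × 0.12 × 0.06 × 0.12 = 5.075136 MJ
Via Organism 2: 3430000 × 0.08 × 0.13 × 0.18 = 6420.96 MJ
Via Organism 1: 2958000 × 0.14 × 0.19 × 0.17 = 13376.076 MJ
Total at Organism 15: 5.075136 + 6420.96 + 13376.076 = 19802.111136 MJ

19802.11 MJ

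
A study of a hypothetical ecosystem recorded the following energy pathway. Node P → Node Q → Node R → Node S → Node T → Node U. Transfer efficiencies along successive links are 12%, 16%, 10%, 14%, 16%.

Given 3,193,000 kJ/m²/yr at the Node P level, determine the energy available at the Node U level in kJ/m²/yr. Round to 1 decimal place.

137.3 kJ/m²/yr

Node Q: 3193000 × 0.12 = 383160 kJ/m²/yr
Node R: 383160 × 0.16 = 61305.6 kJ/m²/yr
Node S: 61305.6 × 0.1 = 6130.56 kJ/m²/yr
Node T: 6130.56 × 0.14 = 858.2784 kJ/m²/yr
Node U: 858.2784 × 0.16 = 137.324544 kJ/m²/yr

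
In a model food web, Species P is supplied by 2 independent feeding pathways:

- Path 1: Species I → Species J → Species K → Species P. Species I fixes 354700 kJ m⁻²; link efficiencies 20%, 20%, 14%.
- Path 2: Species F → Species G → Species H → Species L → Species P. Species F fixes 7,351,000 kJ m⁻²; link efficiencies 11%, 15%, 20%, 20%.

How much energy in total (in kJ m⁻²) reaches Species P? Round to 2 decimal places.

Path 1: 354700 × 0.2 × 0.2 × 0.14 = 1986.32 kJ m⁻²
Path 2: 7351000 × 0.11 × 0.15 × 0.2 × 0.2 = 4851.66 kJ m⁻²
Total at Species P: 1986.32 + 4851.66 = 6837.98 kJ m⁻²

6837.98 kJ m⁻²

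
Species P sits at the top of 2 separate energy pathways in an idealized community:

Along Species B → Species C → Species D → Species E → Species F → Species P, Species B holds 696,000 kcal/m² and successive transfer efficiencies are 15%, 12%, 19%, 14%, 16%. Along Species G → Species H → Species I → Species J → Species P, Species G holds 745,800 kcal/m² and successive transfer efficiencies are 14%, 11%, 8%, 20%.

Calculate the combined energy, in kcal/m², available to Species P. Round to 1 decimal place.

Via Species B: 696000 × 0.15 × 0.12 × 0.19 × 0.14 × 0.16 = 53.319168 kcal/m²
Via Species G: 745800 × 0.14 × 0.11 × 0.08 × 0.2 = 183.76512 kcal/m²
Total at Species P: 53.319168 + 183.76512 = 237.084288 kcal/m²

237.1 kcal/m²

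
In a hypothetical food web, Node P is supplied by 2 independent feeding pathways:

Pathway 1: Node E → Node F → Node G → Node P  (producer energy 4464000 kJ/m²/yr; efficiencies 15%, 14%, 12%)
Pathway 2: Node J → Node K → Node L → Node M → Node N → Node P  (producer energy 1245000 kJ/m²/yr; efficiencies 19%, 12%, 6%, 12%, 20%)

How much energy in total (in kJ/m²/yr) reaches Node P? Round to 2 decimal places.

11290.16 kJ/m²/yr

Pathway 1: 4464000 × 0.15 × 0.14 × 0.12 = 11249.28 kJ/m²/yr
Pathway 2: 1245000 × 0.19 × 0.12 × 0.06 × 0.12 × 0.2 = 40.87584 kJ/m²/yr
Total at Node P: 11249.28 + 40.87584 = 11290.15584 kJ/m²/yr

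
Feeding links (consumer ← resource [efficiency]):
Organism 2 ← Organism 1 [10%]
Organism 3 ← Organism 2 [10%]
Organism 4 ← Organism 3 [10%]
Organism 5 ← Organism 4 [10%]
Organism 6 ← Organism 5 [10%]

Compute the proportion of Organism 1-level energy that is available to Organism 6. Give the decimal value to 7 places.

0.0000100

Product of link efficiencies: 0.1 × 0.1 × 0.1 × 0.1 × 0.1 = 0.00001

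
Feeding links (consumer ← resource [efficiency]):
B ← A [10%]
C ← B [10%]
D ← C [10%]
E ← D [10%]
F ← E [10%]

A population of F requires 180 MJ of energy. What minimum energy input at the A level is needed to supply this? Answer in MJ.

18000000 MJ

Cumulative transfer efficiency: 0.1 × 0.1 × 0.1 × 0.1 × 0.1 = 0.00001
A energy = 180 / 0.00001 = 18000000 MJ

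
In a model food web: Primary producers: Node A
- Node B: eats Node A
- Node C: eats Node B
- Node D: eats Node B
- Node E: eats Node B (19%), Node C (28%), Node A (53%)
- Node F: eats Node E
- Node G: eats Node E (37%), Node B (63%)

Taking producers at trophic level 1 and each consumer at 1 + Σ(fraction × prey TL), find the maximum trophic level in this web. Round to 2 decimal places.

Node B: 1 + 1 = 2
Node C: 1 + 2 = 3
Node D: 1 + 2 = 3
Node E: 1 + (0.19×2 + 0.28×3 + 0.53×1) = 2.75
Node F: 1 + 2.75 = 3.75
Node G: 1 + (0.37×2.75 + 0.63×2) = 3.2775

3.75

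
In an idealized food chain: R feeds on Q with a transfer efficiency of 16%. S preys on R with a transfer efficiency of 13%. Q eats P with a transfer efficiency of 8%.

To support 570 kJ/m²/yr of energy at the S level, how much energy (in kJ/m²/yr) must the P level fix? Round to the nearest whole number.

Cumulative transfer efficiency: 0.08 × 0.16 × 0.13 = 0.001664
P energy = 570 / 0.001664 = 342548 kJ/m²/yr

342548 kJ/m²/yr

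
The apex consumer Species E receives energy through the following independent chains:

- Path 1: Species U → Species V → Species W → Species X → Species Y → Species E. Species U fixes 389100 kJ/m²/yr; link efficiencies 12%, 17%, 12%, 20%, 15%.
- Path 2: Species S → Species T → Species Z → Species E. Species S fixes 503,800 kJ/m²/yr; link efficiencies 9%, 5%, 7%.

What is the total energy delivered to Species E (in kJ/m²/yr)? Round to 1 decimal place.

187.3 kJ/m²/yr

Path 1: 389100 × 0.12 × 0.17 × 0.12 × 0.2 × 0.15 = 28.575504 kJ/m²/yr
Path 2: 503800 × 0.09 × 0.05 × 0.07 = 158.697 kJ/m²/yr
Total at Species E: 28.575504 + 158.697 = 187.272504 kJ/m²/yr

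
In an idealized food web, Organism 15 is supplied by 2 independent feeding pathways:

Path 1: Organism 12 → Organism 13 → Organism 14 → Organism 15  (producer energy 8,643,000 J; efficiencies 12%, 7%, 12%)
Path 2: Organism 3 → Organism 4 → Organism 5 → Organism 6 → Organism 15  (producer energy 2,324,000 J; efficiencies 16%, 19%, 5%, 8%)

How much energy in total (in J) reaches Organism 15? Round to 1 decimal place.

8994.7 J

Path 1: 8643000 × 0.12 × 0.07 × 0.12 = 8712.144 J
Path 2: 2324000 × 0.16 × 0.19 × 0.05 × 0.08 = 282.5984 J
Total at Organism 15: 8712.144 + 282.5984 = 8994.7424 J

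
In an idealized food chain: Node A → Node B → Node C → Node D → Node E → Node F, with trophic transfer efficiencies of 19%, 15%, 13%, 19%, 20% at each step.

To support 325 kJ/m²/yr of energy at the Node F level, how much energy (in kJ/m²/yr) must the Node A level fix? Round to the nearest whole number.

2308403 kJ/m²/yr

Cumulative transfer efficiency: 0.19 × 0.15 × 0.13 × 0.19 × 0.2 = 0.00014079
Node A energy = 325 / 0.00014079 = 2308403 kJ/m²/yr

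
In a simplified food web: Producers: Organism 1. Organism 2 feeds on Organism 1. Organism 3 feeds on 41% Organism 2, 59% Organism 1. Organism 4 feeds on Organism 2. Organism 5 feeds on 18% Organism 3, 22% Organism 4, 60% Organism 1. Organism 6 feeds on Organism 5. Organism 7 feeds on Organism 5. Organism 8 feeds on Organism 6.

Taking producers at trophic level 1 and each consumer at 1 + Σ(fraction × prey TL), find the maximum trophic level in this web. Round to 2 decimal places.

Organism 2: 1 + 1 = 2
Organism 3: 1 + (0.41×2 + 0.59×1) = 2.41
Organism 4: 1 + 2 = 3
Organism 5: 1 + (0.18×2.41 + 0.22×3 + 0.6×1) = 2.6938
Organism 6: 1 + 2.6938 = 3.6938
Organism 7: 1 + 2.6938 = 3.6938
Organism 8: 1 + 3.6938 = 4.6938

4.69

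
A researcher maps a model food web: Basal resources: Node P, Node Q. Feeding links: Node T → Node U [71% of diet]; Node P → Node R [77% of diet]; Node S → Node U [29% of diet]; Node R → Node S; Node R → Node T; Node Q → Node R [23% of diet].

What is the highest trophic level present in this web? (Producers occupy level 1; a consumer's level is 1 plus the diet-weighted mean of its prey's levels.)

4

Node R: 1 + (0.77×1 + 0.23×1) = 2
Node S: 1 + 2 = 3
Node T: 1 + 2 = 3
Node U: 1 + (0.29×3 + 0.71×3) = 4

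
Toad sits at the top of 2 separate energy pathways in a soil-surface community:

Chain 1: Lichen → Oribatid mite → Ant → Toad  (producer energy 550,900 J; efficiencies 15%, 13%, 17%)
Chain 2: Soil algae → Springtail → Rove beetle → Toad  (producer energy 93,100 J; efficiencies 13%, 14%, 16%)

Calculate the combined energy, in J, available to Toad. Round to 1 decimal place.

Chain 1: 550900 × 0.15 × 0.13 × 0.17 = 1826.2335 J
Chain 2: 93100 × 0.13 × 0.14 × 0.16 = 271.1072 J
Total at Toad: 1826.2335 + 271.1072 = 2097.3407 J

2097.3 J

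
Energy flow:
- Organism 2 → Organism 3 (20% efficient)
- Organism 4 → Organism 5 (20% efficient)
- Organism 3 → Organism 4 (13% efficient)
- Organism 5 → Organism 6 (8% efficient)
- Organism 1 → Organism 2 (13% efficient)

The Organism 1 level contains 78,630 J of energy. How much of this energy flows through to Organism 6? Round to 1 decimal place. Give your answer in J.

4.3 J

Organism 2: 78630 × 0.13 = 10221.9 J
Organism 3: 10221.9 × 0.2 = 2044.38 J
Organism 4: 2044.38 × 0.13 = 265.7694 J
Organism 5: 265.7694 × 0.2 = 53.15388 J
Organism 6: 53.15388 × 0.08 = 4.2523104 J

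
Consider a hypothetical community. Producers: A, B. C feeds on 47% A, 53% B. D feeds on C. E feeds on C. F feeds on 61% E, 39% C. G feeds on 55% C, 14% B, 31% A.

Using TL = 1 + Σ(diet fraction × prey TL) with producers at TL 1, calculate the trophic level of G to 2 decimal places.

2.55

C: 1 + (0.47×1 + 0.53×1) = 2
D: 1 + 2 = 3
E: 1 + 2 = 3
F: 1 + (0.61×3 + 0.39×2) = 3.61
G: 1 + (0.55×2 + 0.14×1 + 0.31×1) = 2.55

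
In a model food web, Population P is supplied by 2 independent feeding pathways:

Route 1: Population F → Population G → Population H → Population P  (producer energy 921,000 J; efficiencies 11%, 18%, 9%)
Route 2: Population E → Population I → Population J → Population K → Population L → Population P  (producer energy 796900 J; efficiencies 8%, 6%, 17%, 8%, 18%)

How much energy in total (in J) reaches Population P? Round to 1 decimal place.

1650.6 J

Route 1: 921000 × 0.11 × 0.18 × 0.09 = 1641.222 J
Route 2: 796900 × 0.08 × 0.06 × 0.17 × 0.08 × 0.18 = 9.36389376 J
Total at Population P: 1641.222 + 9.36389376 = 1650.58589376 J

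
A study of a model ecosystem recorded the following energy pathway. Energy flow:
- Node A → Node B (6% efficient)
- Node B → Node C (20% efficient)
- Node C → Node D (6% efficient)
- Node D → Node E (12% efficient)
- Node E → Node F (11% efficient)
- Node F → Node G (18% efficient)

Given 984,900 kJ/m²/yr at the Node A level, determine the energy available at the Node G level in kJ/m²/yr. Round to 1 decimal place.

Node B: 984900 × 0.06 = 59094 kJ/m²/yr
Node C: 59094 × 0.2 = 11818.8 kJ/m²/yr
Node D: 11818.8 × 0.06 = 709.128 kJ/m²/yr
Node E: 709.128 × 0.12 = 85.09536 kJ/m²/yr
Node F: 85.09536 × 0.11 = 9.3604896 kJ/m²/yr
Node G: 9.3604896 × 0.18 = 1.684888128 kJ/m²/yr

1.7 kJ/m²/yr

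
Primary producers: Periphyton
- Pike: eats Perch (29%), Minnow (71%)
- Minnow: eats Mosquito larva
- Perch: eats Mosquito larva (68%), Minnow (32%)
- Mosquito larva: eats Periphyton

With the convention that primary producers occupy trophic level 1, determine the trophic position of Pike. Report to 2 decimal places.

Mosquito larva: 1 + 1 = 2
Minnow: 1 + 2 = 3
Perch: 1 + (0.68×2 + 0.32×3) = 3.32
Pike: 1 + (0.29×3.32 + 0.71×3) = 4.0928

4.09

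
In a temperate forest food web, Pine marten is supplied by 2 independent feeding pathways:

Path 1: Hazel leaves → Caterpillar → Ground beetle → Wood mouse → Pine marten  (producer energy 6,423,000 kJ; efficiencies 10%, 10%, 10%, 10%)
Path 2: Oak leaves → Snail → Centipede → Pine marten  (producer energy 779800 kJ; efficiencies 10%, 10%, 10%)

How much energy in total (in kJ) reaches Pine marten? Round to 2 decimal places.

1422.10 kJ

Path 1: 6423000 × 0.1 × 0.1 × 0.1 × 0.1 = 642.3 kJ
Path 2: 779800 × 0.1 × 0.1 × 0.1 = 779.8 kJ
Total at Pine marten: 642.3 + 779.8 = 1422.1 kJ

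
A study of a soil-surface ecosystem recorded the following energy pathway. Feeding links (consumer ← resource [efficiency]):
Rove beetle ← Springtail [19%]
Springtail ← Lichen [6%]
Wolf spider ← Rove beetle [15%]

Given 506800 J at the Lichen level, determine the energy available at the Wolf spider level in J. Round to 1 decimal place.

Springtail: 506800 × 0.06 = 30408 J
Rove beetle: 30408 × 0.19 = 5777.52 J
Wolf spider: 5777.52 × 0.15 = 866.628 J

866.6 J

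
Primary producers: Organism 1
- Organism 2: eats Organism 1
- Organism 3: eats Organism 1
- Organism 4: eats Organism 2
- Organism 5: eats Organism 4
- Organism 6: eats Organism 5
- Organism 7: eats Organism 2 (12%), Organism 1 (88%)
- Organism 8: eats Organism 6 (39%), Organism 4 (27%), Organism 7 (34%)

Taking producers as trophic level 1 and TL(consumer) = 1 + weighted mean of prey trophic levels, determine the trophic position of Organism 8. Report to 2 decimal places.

Organism 2: 1 + 1 = 2
Organism 3: 1 + 1 = 2
Organism 4: 1 + 2 = 3
Organism 5: 1 + 3 = 4
Organism 6: 1 + 4 = 5
Organism 7: 1 + (0.12×2 + 0.88×1) = 2.12
Organism 8: 1 + (0.39×5 + 0.27×3 + 0.34×2.12) = 4.4808

4.48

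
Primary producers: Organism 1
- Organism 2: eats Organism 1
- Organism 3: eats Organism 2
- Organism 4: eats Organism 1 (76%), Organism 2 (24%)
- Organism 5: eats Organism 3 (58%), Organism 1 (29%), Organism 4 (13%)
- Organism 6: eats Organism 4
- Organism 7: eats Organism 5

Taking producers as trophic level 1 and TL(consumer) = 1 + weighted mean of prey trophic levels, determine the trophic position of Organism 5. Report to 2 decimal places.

Organism 2: 1 + 1 = 2
Organism 3: 1 + 2 = 3
Organism 4: 1 + (0.76×1 + 0.24×2) = 2.24
Organism 5: 1 + (0.58×3 + 0.29×1 + 0.13×2.24) = 3.3212
Organism 6: 1 + 2.24 = 3.24
Organism 7: 1 + 3.3212 = 4.3212

3.32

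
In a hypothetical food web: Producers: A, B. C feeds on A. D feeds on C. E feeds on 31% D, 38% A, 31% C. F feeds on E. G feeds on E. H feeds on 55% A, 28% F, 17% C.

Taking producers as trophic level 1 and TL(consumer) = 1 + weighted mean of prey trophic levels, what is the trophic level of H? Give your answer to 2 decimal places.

2.99

C: 1 + 1 = 2
D: 1 + 2 = 3
E: 1 + (0.31×3 + 0.38×1 + 0.31×2) = 2.93
F: 1 + 2.93 = 3.93
G: 1 + 2.93 = 3.93
H: 1 + (0.55×1 + 0.28×3.93 + 0.17×2) = 2.9904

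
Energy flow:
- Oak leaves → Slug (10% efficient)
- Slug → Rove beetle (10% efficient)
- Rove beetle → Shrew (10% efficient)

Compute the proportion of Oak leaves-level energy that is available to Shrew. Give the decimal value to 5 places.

Product of link efficiencies: 0.1 × 0.1 × 0.1 = 0.001

0.00100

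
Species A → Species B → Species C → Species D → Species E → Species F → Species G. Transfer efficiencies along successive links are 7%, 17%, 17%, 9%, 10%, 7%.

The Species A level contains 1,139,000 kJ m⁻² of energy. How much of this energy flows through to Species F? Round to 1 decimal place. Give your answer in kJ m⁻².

Species B: 1139000 × 0.07 = 79730 kJ m⁻²
Species C: 79730 × 0.17 = 13554.1 kJ m⁻²
Species D: 13554.1 × 0.17 = 2304.197 kJ m⁻²
Species E: 2304.197 × 0.09 = 207.37773 kJ m⁻²
Species F: 207.37773 × 0.1 = 20.737773 kJ m⁻²

20.7 kJ m⁻²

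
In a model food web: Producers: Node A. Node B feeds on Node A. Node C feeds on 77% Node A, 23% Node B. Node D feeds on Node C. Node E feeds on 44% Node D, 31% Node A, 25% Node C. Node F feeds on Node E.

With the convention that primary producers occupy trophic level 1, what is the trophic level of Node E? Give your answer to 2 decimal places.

Node B: 1 + 1 = 2
Node C: 1 + (0.77×1 + 0.23×2) = 2.23
Node D: 1 + 2.23 = 3.23
Node E: 1 + (0.44×3.23 + 0.31×1 + 0.25×2.23) = 3.2887
Node F: 1 + 3.2887 = 4.2887

3.29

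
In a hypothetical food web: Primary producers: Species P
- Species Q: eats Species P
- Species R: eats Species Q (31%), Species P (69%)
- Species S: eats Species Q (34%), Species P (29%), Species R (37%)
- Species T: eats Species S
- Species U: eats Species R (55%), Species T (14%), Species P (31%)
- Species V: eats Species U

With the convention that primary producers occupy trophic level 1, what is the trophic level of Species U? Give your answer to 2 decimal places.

3.12

Species Q: 1 + 1 = 2
Species R: 1 + (0.31×2 + 0.69×1) = 2.31
Species S: 1 + (0.34×2 + 0.29×1 + 0.37×2.31) = 2.8247
Species T: 1 + 2.8247 = 3.8247
Species U: 1 + (0.55×2.31 + 0.14×3.8247 + 0.31×1) = 3.115958
Species V: 1 + 3.115958 = 4.115958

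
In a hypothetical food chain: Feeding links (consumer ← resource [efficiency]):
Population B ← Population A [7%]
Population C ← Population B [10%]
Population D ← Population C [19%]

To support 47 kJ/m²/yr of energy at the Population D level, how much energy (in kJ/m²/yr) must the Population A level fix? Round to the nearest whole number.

Cumulative transfer efficiency: 0.07 × 0.1 × 0.19 = 0.00133
Population A energy = 47 / 0.00133 = 35338 kJ/m²/yr

35338 kJ/m²/yr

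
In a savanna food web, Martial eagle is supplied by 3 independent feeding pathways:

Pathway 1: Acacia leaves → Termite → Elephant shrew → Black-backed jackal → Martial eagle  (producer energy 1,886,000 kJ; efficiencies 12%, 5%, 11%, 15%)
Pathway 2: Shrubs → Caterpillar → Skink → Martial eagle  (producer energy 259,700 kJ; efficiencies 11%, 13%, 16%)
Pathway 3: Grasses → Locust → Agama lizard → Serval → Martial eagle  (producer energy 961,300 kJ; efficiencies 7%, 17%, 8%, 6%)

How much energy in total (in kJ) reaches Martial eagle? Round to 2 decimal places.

835.82 kJ

Pathway 1: 1886000 × 0.12 × 0.05 × 0.11 × 0.15 = 186.714 kJ
Pathway 2: 259700 × 0.11 × 0.13 × 0.16 = 594.1936 kJ
Pathway 3: 961300 × 0.07 × 0.17 × 0.08 × 0.06 = 54.909456 kJ
Total at Martial eagle: 186.714 + 594.1936 + 54.909456 = 835.817056 kJ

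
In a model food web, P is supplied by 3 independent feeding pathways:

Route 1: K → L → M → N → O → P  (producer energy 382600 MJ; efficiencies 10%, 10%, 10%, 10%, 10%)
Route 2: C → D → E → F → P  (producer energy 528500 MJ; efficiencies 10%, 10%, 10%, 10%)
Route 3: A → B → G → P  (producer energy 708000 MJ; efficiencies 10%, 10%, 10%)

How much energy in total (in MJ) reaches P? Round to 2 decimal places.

764.68 MJ

Route 1: 382600 × 0.1 × 0.1 × 0.1 × 0.1 × 0.1 = 3.826 MJ
Route 2: 528500 × 0.1 × 0.1 × 0.1 × 0.1 = 52.85 MJ
Route 3: 708000 × 0.1 × 0.1 × 0.1 = 708 MJ
Total at P: 3.826 + 52.85 + 708 = 764.676 MJ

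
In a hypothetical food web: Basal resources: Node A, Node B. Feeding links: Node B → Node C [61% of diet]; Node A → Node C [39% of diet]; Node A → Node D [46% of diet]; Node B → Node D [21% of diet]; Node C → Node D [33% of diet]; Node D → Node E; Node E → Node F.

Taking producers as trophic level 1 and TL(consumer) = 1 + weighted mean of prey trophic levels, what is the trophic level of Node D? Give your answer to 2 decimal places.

2.33

Node C: 1 + (0.61×1 + 0.39×1) = 2
Node D: 1 + (0.46×1 + 0.21×1 + 0.33×2) = 2.33
Node E: 1 + 2.33 = 3.33
Node F: 1 + 3.33 = 4.33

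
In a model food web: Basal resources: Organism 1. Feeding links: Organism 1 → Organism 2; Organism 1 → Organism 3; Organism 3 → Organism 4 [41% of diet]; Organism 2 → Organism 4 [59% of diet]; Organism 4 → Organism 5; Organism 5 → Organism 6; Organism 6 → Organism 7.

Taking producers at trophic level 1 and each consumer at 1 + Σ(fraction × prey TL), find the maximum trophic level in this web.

6

Organism 2: 1 + 1 = 2
Organism 3: 1 + 1 = 2
Organism 4: 1 + (0.41×2 + 0.59×2) = 3
Organism 5: 1 + 3 = 4
Organism 6: 1 + 4 = 5
Organism 7: 1 + 5 = 6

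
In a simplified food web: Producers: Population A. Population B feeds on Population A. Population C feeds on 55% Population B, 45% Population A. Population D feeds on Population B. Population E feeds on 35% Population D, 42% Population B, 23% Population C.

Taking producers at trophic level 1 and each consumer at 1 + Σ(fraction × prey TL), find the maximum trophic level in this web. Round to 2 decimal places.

Population B: 1 + 1 = 2
Population C: 1 + (0.55×2 + 0.45×1) = 2.55
Population D: 1 + 2 = 3
Population E: 1 + (0.35×3 + 0.42×2 + 0.23×2.55) = 3.4765

3.48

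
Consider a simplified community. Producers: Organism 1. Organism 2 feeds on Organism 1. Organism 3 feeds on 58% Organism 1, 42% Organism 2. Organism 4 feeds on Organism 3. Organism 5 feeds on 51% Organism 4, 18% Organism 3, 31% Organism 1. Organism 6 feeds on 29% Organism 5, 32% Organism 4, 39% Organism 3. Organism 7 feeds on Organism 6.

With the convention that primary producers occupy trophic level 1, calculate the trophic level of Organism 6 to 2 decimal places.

Organism 2: 1 + 1 = 2
Organism 3: 1 + (0.58×1 + 0.42×2) = 2.42
Organism 4: 1 + 2.42 = 3.42
Organism 5: 1 + (0.51×3.42 + 0.18×2.42 + 0.31×1) = 3.4898
Organism 6: 1 + (0.29×3.4898 + 0.32×3.42 + 0.39×2.42) = 4.050242
Organism 7: 1 + 4.050242 = 5.050242

4.05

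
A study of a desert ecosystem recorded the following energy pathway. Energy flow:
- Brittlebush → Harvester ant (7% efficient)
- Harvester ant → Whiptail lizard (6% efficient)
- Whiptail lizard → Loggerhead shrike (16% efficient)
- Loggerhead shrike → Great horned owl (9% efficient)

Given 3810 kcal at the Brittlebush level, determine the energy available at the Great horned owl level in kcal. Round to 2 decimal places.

0.23 kcal

Harvester ant: 3810 × 0.07 = 266.7 kcal
Whiptail lizard: 266.7 × 0.06 = 16.002 kcal
Loggerhead shrike: 16.002 × 0.16 = 2.56032 kcal
Great horned owl: 2.56032 × 0.09 = 0.2304288 kcal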